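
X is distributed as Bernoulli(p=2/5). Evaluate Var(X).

For X ~ Bernoulli(p=2/5):
Var(X) = \frac{6}{25}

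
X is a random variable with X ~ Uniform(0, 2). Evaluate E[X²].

Using the identity E[X²] = Var(X) + (E[X])²:
E[X] = 1
Var(X) = \frac{1}{3}
E[X²] = \frac{1}{3} + (1)²
= \frac{4}{3}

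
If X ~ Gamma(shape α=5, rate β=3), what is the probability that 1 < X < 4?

P(1 < X < 4) = ∫_{1}^{4} f(x) dx
where f(x) = \frac{81 x^{4} e^{- 3 x}}{8}
= \frac{-9896 + 131 e^{9}}{8 e^{12}}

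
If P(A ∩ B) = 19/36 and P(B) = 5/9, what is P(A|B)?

P(A|B) = P(A ∩ B) / P(B)
= (19/36) / (5/9)
= 19/20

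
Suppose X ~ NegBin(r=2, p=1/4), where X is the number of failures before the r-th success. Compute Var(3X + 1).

For X ~ NegBin(r=2, p=1/4), where X is the number of failures before the r-th success:
Var(X) = 24
Var(3X + 1) = (3)² × Var(X) = 9 × 24 = 216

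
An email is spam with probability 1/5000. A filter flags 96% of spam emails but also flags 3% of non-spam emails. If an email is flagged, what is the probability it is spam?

Let D = the rare event, + = positive/flagged.
P(D) = 1/5000
P(+|D) = 96/100 = 24/25
P(+|D') = 3/100
P(+) = P(+|D)P(D) + P(+|D')P(D')
     = \frac{24}{25} × \frac{1}{5000} + \frac{3}{100} × \frac{4999}{5000}
     = \frac{15093}{500000}
P(D|+) = P(+|D)P(D)/P(+) = \frac{32}{5031}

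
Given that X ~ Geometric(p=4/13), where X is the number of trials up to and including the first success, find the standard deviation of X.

For X ~ Geometric(p=4/13), where X is the number of trials up to and including the first success:
Var(X) = \frac{117}{16}
SD(X) = √(Var(X)) = √(\frac{117}{16}) = \frac{3 \sqrt{13}}{4}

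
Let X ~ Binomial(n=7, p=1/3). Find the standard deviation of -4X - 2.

For X ~ Binomial(n=7, p=1/3):
Var(X) = \frac{14}{9}
SD(X) = √(Var(X)) = √(\frac{14}{9}) = \frac{\sqrt{14}}{3}
SD(-4X - 2) = |-4| × SD(X) = 4 × \frac{\sqrt{14}}{3} = \frac{4 \sqrt{14}}{3}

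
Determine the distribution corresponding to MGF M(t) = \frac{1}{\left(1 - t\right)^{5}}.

The MGF M(t) = \frac{1}{\left(1 - t\right)^{5}} is the standard form for the Gamma distribution.
Comparing with the known MGF formula identifies: Gamma(shape α=5, rate β=1)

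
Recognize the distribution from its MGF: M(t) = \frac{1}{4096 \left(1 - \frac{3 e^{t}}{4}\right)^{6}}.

The MGF M(t) = \frac{1}{4096 \left(1 - \frac{3 e^{t}}{4}\right)^{6}} is the standard form for the NegativeBinomial distribution.
Comparing with the known MGF formula identifies: NegBin(r=6, p=1/4), X = failures before r-th success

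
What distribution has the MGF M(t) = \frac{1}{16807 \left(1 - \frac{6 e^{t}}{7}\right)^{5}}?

The MGF M(t) = \frac{1}{16807 \left(1 - \frac{6 e^{t}}{7}\right)^{5}} is the standard form for the NegativeBinomial distribution.
Comparing with the known MGF formula identifies: NegBin(r=5, p=1/7), X = failures before r-th success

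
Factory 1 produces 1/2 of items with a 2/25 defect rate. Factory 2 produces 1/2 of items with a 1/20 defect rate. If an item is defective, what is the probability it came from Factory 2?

Using Bayes' theorem:
P(F1) = 1/2, P(D|F1) = 2/25
P(F2) = 1/2, P(D|F2) = 1/20
P(D) = P(D|F1)P(F1) + P(D|F2)P(F2)
     = \frac{13}{200}
P(F2|D) = P(D|F2)P(F2) / P(D)
= \frac{5}{13}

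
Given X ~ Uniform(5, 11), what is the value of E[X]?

For X ~ Uniform(5, 11), the expected value is:
E[X] = 8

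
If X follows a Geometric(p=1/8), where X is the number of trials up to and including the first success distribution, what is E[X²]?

Using the identity E[X²] = Var(X) + (E[X])²:
E[X] = 8
Var(X) = 56
E[X²] = 56 + (8)²
= 120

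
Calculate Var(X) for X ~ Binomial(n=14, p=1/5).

For X ~ Binomial(n=14, p=1/5):
Var(X) = \frac{56}{25}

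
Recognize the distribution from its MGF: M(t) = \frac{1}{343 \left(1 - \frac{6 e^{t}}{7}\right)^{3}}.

The MGF M(t) = \frac{1}{343 \left(1 - \frac{6 e^{t}}{7}\right)^{3}} is the standard form for the NegativeBinomial distribution.
Comparing with the known MGF formula identifies: NegBin(r=3, p=1/7), X = failures before r-th success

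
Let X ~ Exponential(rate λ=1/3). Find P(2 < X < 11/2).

P(2 < X < 11/2) = ∫_{2}^{11/2} f(x) dx
where f(x) = \frac{e^{- \frac{x}{3}}}{3}
= - \frac{1}{e^{\frac{11}{6}}} + e^{- \frac{2}{3}}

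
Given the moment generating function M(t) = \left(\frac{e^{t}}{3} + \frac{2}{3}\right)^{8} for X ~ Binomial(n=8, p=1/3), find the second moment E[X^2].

To find E[X^2], compute M^(2)(0):
M^(1)(t) = \frac{8 \left(\frac{e^{t}}{3} + \frac{2}{3}\right)^{7} e^{t}}{3}
M^(2)(t) = \frac{8 \left(\frac{e^{t}}{3} + \frac{2}{3}\right)^{7} e^{t}}{3} + \frac{56 \left(\frac{e^{t}}{3} + \frac{2}{3}\right)^{6} e^{2 t}}{9}
M^(2)(0) = \frac{80}{9}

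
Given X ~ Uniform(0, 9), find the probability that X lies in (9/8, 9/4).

P(9/8 < X < 9/4) = ∫_{9/8}^{9/4} f(x) dx
where f(x) = \frac{1}{9}
= \frac{1}{8}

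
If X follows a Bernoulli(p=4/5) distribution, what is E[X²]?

Using the identity E[X²] = Var(X) + (E[X])²:
E[X] = \frac{4}{5}
Var(X) = \frac{4}{25}
E[X²] = \frac{4}{25} + (\frac{4}{5})²
= \frac{4}{5}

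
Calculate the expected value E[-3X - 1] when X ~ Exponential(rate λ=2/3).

For X ~ Exponential(rate λ=2/3):
E[X] = \frac{3}{2}
E[-3X - 1] = -3 × E[X] - 1 = - \frac{11}{2}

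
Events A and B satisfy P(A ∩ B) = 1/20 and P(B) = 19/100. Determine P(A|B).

P(A|B) = P(A ∩ B) / P(B)
= (1/20) / (19/100)
= 5/19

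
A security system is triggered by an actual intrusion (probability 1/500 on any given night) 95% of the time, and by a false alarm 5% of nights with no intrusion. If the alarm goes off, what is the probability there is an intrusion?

Let D = the rare event, + = positive/flagged.
P(D) = 1/500
P(+|D) = 95/100 = 19/20
P(+|D') = 5/100 = 1/20
P(+) = P(+|D)P(D) + P(+|D')P(D')
     = \frac{19}{20} × \frac{1}{500} + \frac{1}{20} × \frac{499}{500}
     = \frac{259}{5000}
P(D|+) = P(+|D)P(D)/P(+) = \frac{19}{518}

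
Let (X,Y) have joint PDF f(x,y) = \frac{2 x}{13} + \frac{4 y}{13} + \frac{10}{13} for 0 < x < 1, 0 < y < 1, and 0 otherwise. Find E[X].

E[X] = ∫_0^1 ∫_0^1 x × f(x,y) dy dx
= ∫_0^1 ∫_0^1 x × (\frac{2 x}{13} + \frac{4 y}{13} + \frac{10}{13}) dy dx
= \frac{20}{39}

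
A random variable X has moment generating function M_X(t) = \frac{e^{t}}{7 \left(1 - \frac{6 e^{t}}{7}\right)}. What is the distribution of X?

The MGF M(t) = \frac{e^{t}}{7 \left(1 - \frac{6 e^{t}}{7}\right)} is the standard form for the Geometric distribution.
Comparing with the known MGF formula identifies: Geometric(p=1/7), X = trial number of first success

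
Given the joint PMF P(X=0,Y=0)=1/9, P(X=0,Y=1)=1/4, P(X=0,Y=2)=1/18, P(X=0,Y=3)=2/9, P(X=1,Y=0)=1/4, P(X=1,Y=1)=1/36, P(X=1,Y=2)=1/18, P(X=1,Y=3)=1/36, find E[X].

First find marginal of X:
P(X=0) = 23/36
P(X=1) = 13/36
E[X] = 0 × 23/36 + 1 × 13/36 = 13/36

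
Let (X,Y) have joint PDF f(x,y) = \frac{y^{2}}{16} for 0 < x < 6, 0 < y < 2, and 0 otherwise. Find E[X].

f_X(x) = ∫_0^2 \frac{y^{2}}{16} dy = \frac{1}{6}
E[X] = ∫_0^6 x × (\frac{1}{6}) dx = 3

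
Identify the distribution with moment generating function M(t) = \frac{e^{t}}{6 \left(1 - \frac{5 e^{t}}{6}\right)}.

The MGF M(t) = \frac{e^{t}}{6 \left(1 - \frac{5 e^{t}}{6}\right)} is the standard form for the Geometric distribution.
Comparing with the known MGF formula identifies: Geometric(p=1/6), X = trial number of first success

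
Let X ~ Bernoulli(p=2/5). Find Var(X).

For X ~ Bernoulli(p=2/5):
Var(X) = \frac{6}{25}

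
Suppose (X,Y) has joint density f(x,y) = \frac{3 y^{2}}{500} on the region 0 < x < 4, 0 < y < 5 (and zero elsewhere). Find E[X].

f_X(x) = ∫_0^5 \frac{3 y^{2}}{500} dy = \frac{1}{4}
E[X] = ∫_0^4 x × (\frac{1}{4}) dx = 2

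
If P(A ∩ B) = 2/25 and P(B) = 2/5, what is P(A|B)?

P(A|B) = P(A ∩ B) / P(B)
= (2/25) / (2/5)
= 1/5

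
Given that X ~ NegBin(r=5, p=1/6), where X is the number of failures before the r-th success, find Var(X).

For X ~ NegBin(r=5, p=1/6), where X is the number of failures before the r-th success:
Var(X) = 150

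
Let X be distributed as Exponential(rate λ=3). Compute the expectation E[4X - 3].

For X ~ Exponential(rate λ=3):
E[X] = \frac{1}{3}
E[4X - 3] = 4 × E[X] - 3 = - \frac{5}{3}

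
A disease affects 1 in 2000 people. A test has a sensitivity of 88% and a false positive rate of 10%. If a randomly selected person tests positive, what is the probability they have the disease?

Let D = the rare event, + = positive/flagged.
P(D) = 1/2000
P(+|D) = 88/100 = 22/25
P(+|D') = 10/100 = 1/10
P(+) = P(+|D)P(D) + P(+|D')P(D')
     = \frac{22}{25} × \frac{1}{2000} + \frac{1}{10} × \frac{1999}{2000}
     = \frac{10039}{100000}
P(D|+) = P(+|D)P(D)/P(+) = \frac{44}{10039}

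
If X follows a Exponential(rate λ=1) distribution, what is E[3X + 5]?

For X ~ Exponential(rate λ=1):
E[X] = 1
E[3X + 5] = 3 × E[X] + 5 = 8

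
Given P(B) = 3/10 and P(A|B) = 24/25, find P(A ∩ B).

By definition, P(A|B) = P(A ∩ B) / P(B)
So P(A ∩ B) = P(A|B) × P(B)
= 24/25 × 3/10
= 36/125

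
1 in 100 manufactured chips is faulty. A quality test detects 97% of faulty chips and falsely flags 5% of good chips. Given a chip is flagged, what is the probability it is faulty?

Let D = the rare event, + = positive/flagged.
P(D) = 1/100
P(+|D) = 97/100
P(+|D') = 5/100 = 1/20
P(+) = P(+|D)P(D) + P(+|D')P(D')
     = \frac{97}{100} × \frac{1}{100} + \frac{1}{20} × \frac{99}{100}
     = \frac{37}{625}
P(D|+) = P(+|D)P(D)/P(+) = \frac{97}{592}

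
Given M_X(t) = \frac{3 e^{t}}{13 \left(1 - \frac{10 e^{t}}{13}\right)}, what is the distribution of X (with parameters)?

The MGF M(t) = \frac{3 e^{t}}{13 \left(1 - \frac{10 e^{t}}{13}\right)} is the standard form for the Geometric distribution.
Comparing with the known MGF formula identifies: Geometric(p=3/13), X = trial number of first success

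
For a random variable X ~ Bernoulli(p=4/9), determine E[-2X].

For X ~ Bernoulli(p=4/9):
E[X] = \frac{4}{9}
E[-2X] = -2 × E[X] + 0 = - \frac{8}{9}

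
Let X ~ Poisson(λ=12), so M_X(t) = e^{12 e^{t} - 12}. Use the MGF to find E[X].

To find E[X], compute M^(1)(0):
M^(1)(t) = 12 e^{t} e^{12 e^{t} - 12}
M^(1)(0) = 12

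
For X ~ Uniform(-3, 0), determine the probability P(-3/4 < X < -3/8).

P(-3/4 < X < -3/8) = ∫_{-3/4}^{-3/8} f(x) dx
where f(x) = \frac{1}{3}
= \frac{1}{8}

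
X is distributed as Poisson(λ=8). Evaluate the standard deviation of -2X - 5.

For X ~ Poisson(λ=8):
Var(X) = 8
SD(X) = √(Var(X)) = √(8) = 2 \sqrt{2}
SD(-2X - 5) = |-2| × SD(X) = 2 × 2 \sqrt{2} = 4 \sqrt{2}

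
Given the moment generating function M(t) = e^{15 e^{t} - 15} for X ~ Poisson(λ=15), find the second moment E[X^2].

To find E[X^2], compute M^(2)(0):
M^(1)(t) = 15 e^{t} e^{15 e^{t} - 15}
M^(2)(t) = 225 e^{2 t} e^{15 e^{t} - 15} + 15 e^{t} e^{15 e^{t} - 15}
M^(2)(0) = 240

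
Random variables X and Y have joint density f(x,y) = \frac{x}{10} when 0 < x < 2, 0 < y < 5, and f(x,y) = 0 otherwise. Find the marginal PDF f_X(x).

f_X(x) = ∫_0^5 f(x,y) dy
= ∫_0^5 \frac{x}{10} dy
= \frac{x}{2} for 0 < x < 2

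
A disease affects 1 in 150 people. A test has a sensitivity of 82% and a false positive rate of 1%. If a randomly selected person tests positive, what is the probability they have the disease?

Let D = the rare event, + = positive/flagged.
P(D) = 1/150
P(+|D) = 82/100 = 41/50
P(+|D') = 1/100
P(+) = P(+|D)P(D) + P(+|D')P(D')
     = \frac{41}{50} × \frac{1}{150} + \frac{1}{100} × \frac{149}{150}
     = \frac{77}{5000}
P(D|+) = P(+|D)P(D)/P(+) = \frac{82}{231}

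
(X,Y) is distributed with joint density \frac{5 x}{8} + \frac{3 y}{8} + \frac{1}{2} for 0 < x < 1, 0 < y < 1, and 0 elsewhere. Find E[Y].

E[Y] = ∫_0^1 ∫_0^1 y × f(x,y) dx dy
= \frac{17}{32}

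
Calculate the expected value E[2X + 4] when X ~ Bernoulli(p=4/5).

For X ~ Bernoulli(p=4/5):
E[X] = \frac{4}{5}
E[2X + 4] = 2 × E[X] + 4 = \frac{28}{5}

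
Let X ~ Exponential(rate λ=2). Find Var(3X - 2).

For X ~ Exponential(rate λ=2):
Var(X) = \frac{1}{4}
Var(3X - 2) = (3)² × Var(X) = 9 × \frac{1}{4} = \frac{9}{4}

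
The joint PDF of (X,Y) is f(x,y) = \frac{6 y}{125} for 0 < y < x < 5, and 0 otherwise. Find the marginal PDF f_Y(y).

f_Y(y) = ∫_y^5 \frac{6 y}{125} dx = \frac{6 y \left(5 - y\right)}{125}
for 0 < y < 5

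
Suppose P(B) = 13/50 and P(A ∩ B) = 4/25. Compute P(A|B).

P(A|B) = P(A ∩ B) / P(B)
= (4/25) / (13/50)
= 8/13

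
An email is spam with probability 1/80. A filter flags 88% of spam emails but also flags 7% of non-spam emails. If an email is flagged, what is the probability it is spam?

Let D = the rare event, + = positive/flagged.
P(D) = 1/80
P(+|D) = 88/100 = 22/25
P(+|D') = 7/100
P(+) = P(+|D)P(D) + P(+|D')P(D')
     = \frac{22}{25} × \frac{1}{80} + \frac{7}{100} × \frac{79}{80}
     = \frac{641}{8000}
P(D|+) = P(+|D)P(D)/P(+) = \frac{88}{641}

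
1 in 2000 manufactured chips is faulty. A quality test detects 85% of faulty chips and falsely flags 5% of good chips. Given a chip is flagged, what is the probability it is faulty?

Let D = the rare event, + = positive/flagged.
P(D) = 1/2000
P(+|D) = 85/100 = 17/20
P(+|D') = 5/100 = 1/20
P(+) = P(+|D)P(D) + P(+|D')P(D')
     = \frac{17}{20} × \frac{1}{2000} + \frac{1}{20} × \frac{1999}{2000}
     = \frac{63}{1250}
P(D|+) = P(+|D)P(D)/P(+) = \frac{17}{2016}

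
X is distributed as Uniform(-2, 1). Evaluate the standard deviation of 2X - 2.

For X ~ Uniform(-2, 1):
Var(X) = \frac{3}{4}
SD(X) = √(Var(X)) = √(\frac{3}{4}) = \frac{\sqrt{3}}{2}
SD(2X - 2) = |2| × SD(X) = 2 × \frac{\sqrt{3}}{2} = \sqrt{3}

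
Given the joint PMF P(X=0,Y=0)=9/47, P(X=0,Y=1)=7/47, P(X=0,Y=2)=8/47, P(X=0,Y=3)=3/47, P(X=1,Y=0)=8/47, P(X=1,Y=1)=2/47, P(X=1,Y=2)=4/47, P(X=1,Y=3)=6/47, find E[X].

First find marginal of X:
P(X=0) = 27/47
P(X=1) = 20/47
E[X] = 0 × 27/47 + 1 × 20/47 = 20/47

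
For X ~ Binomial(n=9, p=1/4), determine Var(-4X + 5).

For X ~ Binomial(n=9, p=1/4):
Var(X) = \frac{27}{16}
Var(-4X + 5) = (-4)² × Var(X) = 16 × \frac{27}{16} = 27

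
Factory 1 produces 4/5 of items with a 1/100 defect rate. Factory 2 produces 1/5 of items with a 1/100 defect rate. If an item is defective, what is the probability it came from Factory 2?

Using Bayes' theorem:
P(F1) = 4/5, P(D|F1) = 1/100
P(F2) = 1/5, P(D|F2) = 1/100
P(D) = P(D|F1)P(F1) + P(D|F2)P(F2)
     = \frac{1}{100}
P(F2|D) = P(D|F2)P(F2) / P(D)
= \frac{1}{5}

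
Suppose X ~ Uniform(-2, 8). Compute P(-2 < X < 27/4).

P(-2 < X < 27/4) = ∫_{-2}^{27/4} f(x) dx
where f(x) = \frac{1}{10}
= \frac{7}{8}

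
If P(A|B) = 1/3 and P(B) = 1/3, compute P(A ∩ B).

By definition, P(A|B) = P(A ∩ B) / P(B)
So P(A ∩ B) = P(A|B) × P(B)
= 1/3 × 1/3
= 1/9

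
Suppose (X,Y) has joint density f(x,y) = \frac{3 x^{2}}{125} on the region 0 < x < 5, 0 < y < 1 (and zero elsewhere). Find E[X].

f_X(x) = ∫_0^1 \frac{3 x^{2}}{125} dy = \frac{3 x^{2}}{125}
E[X] = ∫_0^5 x × (\frac{3 x^{2}}{125}) dx = \frac{15}{4}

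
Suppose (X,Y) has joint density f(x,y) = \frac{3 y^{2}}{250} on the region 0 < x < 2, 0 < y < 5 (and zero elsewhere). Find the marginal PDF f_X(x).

f_X(x) = ∫_0^5 f(x,y) dy
= ∫_0^5 \frac{3 y^{2}}{250} dy
= \frac{1}{2} for 0 < x < 2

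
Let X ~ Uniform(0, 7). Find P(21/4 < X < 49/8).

P(21/4 < X < 49/8) = ∫_{21/4}^{49/8} f(x) dx
where f(x) = \frac{1}{7}
= \frac{1}{8}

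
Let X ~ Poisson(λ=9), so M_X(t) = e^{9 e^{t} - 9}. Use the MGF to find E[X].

To find E[X], compute M^(1)(0):
M^(1)(t) = 9 e^{t} e^{9 e^{t} - 9}
M^(1)(0) = 9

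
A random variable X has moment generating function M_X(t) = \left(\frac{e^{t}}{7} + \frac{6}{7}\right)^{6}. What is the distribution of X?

The MGF M(t) = \left(\frac{e^{t}}{7} + \frac{6}{7}\right)^{6} is the standard form for the Binomial distribution.
Comparing with the known MGF formula identifies: Binomial(n=6, p=1/7)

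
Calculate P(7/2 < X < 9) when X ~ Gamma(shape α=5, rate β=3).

P(7/2 < X < 9) = ∫_{7/2}^{9} f(x) dx
where f(x) = \frac{81 x^{4} e^{- 3 x}}{8}
= - \frac{206531}{8 e^{27}} + \frac{98051}{128 e^{\frac{21}{2}}}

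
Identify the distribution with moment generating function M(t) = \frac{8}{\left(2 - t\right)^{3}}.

The MGF M(t) = \frac{8}{\left(2 - t\right)^{3}} is the standard form for the Gamma distribution.
Comparing with the known MGF formula identifies: Gamma(shape α=3, rate β=2)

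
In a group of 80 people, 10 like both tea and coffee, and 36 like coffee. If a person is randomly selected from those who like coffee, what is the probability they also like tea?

P(A ∩ B) = 10/80 = 1/8
P(B) = 36/80 = 9/20
P(A|B) = P(A ∩ B) / P(B) = (1/8) / (9/20) = 5/18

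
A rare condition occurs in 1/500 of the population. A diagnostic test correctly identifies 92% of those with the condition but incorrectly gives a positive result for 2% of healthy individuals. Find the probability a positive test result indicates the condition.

Let D = the rare event, + = positive/flagged.
P(D) = 1/500
P(+|D) = 92/100 = 23/25
P(+|D') = 2/100 = 1/50
P(+) = P(+|D)P(D) + P(+|D')P(D')
     = \frac{23}{25} × \frac{1}{500} + \frac{1}{50} × \frac{499}{500}
     = \frac{109}{5000}
P(D|+) = P(+|D)P(D)/P(+) = \frac{46}{545}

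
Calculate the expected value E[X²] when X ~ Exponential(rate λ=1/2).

Using the identity E[X²] = Var(X) + (E[X])²:
E[X] = 2
Var(X) = 4
E[X²] = 4 + (2)²
= 8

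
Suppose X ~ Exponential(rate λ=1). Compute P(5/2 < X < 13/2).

P(5/2 < X < 13/2) = ∫_{5/2}^{13/2} f(x) dx
where f(x) = e^{- x}
= - \frac{1 - e^{4}}{e^{\frac{13}{2}}}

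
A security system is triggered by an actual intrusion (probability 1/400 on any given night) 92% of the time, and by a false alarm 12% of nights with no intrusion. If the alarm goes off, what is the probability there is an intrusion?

Let D = the rare event, + = positive/flagged.
P(D) = 1/400
P(+|D) = 92/100 = 23/25
P(+|D') = 12/100 = 3/25
P(+) = P(+|D)P(D) + P(+|D')P(D')
     = \frac{23}{25} × \frac{1}{400} + \frac{3}{25} × \frac{399}{400}
     = \frac{61}{500}
P(D|+) = P(+|D)P(D)/P(+) = \frac{23}{1220}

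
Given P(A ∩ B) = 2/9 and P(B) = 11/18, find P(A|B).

P(A|B) = P(A ∩ B) / P(B)
= (2/9) / (11/18)
= 4/11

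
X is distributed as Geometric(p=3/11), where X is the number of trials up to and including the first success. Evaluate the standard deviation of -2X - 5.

For X ~ Geometric(p=3/11), where X is the number of trials up to and including the first success:
Var(X) = \frac{88}{9}
SD(X) = √(Var(X)) = √(\frac{88}{9}) = \frac{2 \sqrt{22}}{3}
SD(-2X - 5) = |-2| × SD(X) = 2 × \frac{2 \sqrt{22}}{3} = \frac{4 \sqrt{22}}{3}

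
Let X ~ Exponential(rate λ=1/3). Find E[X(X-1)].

E[X(X-1)] = E[X² - X] = E[X²] - E[X]
E[X] = 3
E[X²] = Var(X) + (E[X])² = 9 + (3)² = 18
E[X(X-1)] = 18 - 3 = 15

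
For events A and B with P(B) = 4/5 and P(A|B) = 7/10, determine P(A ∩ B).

By definition, P(A|B) = P(A ∩ B) / P(B)
So P(A ∩ B) = P(A|B) × P(B)
= 7/10 × 4/5
= 14/25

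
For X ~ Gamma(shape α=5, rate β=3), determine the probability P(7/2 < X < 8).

P(7/2 < X < 8) = ∫_{7/2}^{8} f(x) dx
where f(x) = \frac{81 x^{4} e^{- 3 x}}{8}
= - \frac{16441}{e^{24}} + \frac{98051}{128 e^{\frac{21}{2}}}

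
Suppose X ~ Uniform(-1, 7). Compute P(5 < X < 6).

P(5 < X < 6) = ∫_{5}^{6} f(x) dx
where f(x) = \frac{1}{8}
= \frac{1}{8}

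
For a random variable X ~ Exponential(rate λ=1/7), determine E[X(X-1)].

E[X(X-1)] = E[X² - X] = E[X²] - E[X]
E[X] = 7
E[X²] = Var(X) + (E[X])² = 49 + (7)² = 98
E[X(X-1)] = 98 - 7 = 91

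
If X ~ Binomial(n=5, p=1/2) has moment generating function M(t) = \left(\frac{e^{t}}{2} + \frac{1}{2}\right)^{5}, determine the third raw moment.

To find E[X^3], compute M^(3)(0):
M^(1)(t) = \frac{5 \left(\frac{e^{t}}{2} + \frac{1}{2}\right)^{4} e^{t}}{2}
M^(2)(t) = \frac{5 \left(\frac{e^{t}}{2} + \frac{1}{2}\right)^{4} e^{t}}{2} + 5 \left(\frac{e^{t}}{2} + \frac{1}{2}\right)^{3} e^{2 t}
M^(3)(t) = \frac{5 \left(\frac{e^{t}}{2} + \frac{1}{2}\right)^{4} e^{t}}{2} + 15 \left(\frac{e^{t}}{2} + \frac{1}{2}\right)^{3} e^{2 t} + \frac{15 \left(\frac{e^{t}}{2} + \frac{1}{2}\right)^{2} e^{3 t}}{2}
M^(3)(0) = 25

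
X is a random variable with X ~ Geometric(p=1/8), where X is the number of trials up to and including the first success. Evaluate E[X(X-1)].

E[X(X-1)] = E[X² - X] = E[X²] - E[X]
E[X] = 8
E[X²] = Var(X) + (E[X])² = 56 + (8)² = 120
E[X(X-1)] = 120 - 8 = 112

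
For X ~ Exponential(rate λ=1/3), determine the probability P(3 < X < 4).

P(3 < X < 4) = ∫_{3}^{4} f(x) dx
where f(x) = \frac{e^{- \frac{x}{3}}}{3}
= - \frac{1}{e^{\frac{4}{3}}} + e^{-1}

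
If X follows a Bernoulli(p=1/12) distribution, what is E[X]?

For X ~ Bernoulli(p=1/12), the expected value is:
E[X] = \frac{1}{12}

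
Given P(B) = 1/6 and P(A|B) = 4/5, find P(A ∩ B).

By definition, P(A|B) = P(A ∩ B) / P(B)
So P(A ∩ B) = P(A|B) × P(B)
= 4/5 × 1/6
= 2/15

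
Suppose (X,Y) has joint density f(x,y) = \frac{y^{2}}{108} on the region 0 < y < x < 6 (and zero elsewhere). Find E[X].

f_X(x) = ∫_0^x \frac{y^{2}}{108} dy = \frac{x^{3}}{324}
E[X] = ∫_0^6 x × (\frac{x^{3}}{324}) dx = \frac{24}{5}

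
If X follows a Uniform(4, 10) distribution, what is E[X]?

For X ~ Uniform(4, 10), the expected value is:
E[X] = 7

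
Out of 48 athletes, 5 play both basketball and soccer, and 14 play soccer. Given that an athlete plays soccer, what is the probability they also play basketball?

P(A ∩ B) = 5/48
P(B) = 14/48 = 7/24
P(A|B) = P(A ∩ B) / P(B) = (5/48) / (7/24) = 5/14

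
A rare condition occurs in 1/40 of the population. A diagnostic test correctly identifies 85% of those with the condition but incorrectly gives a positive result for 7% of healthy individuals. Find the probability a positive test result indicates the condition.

Let D = the rare event, + = positive/flagged.
P(D) = 1/40
P(+|D) = 85/100 = 17/20
P(+|D') = 7/100
P(+) = P(+|D)P(D) + P(+|D')P(D')
     = \frac{17}{20} × \frac{1}{40} + \frac{7}{100} × \frac{39}{40}
     = \frac{179}{2000}
P(D|+) = P(+|D)P(D)/P(+) = \frac{85}{358}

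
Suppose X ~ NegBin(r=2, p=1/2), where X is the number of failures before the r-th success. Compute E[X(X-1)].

E[X(X-1)] = E[X² - X] = E[X²] - E[X]
E[X] = 2
E[X²] = Var(X) + (E[X])² = 4 + (2)² = 8
E[X(X-1)] = 8 - 2 = 6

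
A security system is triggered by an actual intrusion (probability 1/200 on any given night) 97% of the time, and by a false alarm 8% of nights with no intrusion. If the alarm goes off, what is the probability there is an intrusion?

Let D = the rare event, + = positive/flagged.
P(D) = 1/200
P(+|D) = 97/100
P(+|D') = 8/100 = 2/25
P(+) = P(+|D)P(D) + P(+|D')P(D')
     = \frac{97}{100} × \frac{1}{200} + \frac{2}{25} × \frac{199}{200}
     = \frac{1689}{20000}
P(D|+) = P(+|D)P(D)/P(+) = \frac{97}{1689}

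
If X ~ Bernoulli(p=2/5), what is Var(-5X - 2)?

For X ~ Bernoulli(p=2/5):
Var(X) = \frac{6}{25}
Var(-5X - 2) = (-5)² × Var(X) = 25 × \frac{6}{25} = 6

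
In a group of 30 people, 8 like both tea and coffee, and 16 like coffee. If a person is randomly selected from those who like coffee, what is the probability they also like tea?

P(A ∩ B) = 8/30 = 4/15
P(B) = 16/30 = 8/15
P(A|B) = P(A ∩ B) / P(B) = (4/15) / (8/15) = 1/2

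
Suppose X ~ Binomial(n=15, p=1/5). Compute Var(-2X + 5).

For X ~ Binomial(n=15, p=1/5):
Var(X) = \frac{12}{5}
Var(-2X + 5) = (-2)² × Var(X) = 4 × \frac{12}{5} = \frac{48}{5}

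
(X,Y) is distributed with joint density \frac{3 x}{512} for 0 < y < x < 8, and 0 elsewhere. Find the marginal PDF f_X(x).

f_X(x) = ∫_0^x \frac{3 x}{512} dy = \frac{3 x^{2}}{512}
for 0 < x < 8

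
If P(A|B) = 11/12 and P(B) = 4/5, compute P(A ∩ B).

By definition, P(A|B) = P(A ∩ B) / P(B)
So P(A ∩ B) = P(A|B) × P(B)
= 11/12 × 4/5
= 11/15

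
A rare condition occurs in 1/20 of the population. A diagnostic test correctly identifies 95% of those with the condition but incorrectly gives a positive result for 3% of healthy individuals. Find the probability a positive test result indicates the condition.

Let D = the rare event, + = positive/flagged.
P(D) = 1/20
P(+|D) = 95/100 = 19/20
P(+|D') = 3/100
P(+) = P(+|D)P(D) + P(+|D')P(D')
     = \frac{19}{20} × \frac{1}{20} + \frac{3}{100} × \frac{19}{20}
     = \frac{19}{250}
P(D|+) = P(+|D)P(D)/P(+) = \frac{5}{8}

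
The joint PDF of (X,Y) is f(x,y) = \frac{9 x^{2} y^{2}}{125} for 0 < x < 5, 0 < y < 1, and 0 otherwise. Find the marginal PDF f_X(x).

f_X(x) = ∫_0^1 f(x,y) dy
= ∫_0^1 \frac{9 x^{2} y^{2}}{125} dy
= \frac{3 x^{2}}{125} for 0 < x < 5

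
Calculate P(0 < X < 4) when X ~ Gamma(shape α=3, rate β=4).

P(0 < X < 4) = ∫_{0}^{4} f(x) dx
where f(x) = 32 x^{2} e^{- 4 x}
= 1 - \frac{145}{e^{16}}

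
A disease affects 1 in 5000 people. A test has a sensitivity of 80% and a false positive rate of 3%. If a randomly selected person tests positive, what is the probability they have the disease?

Let D = the rare event, + = positive/flagged.
P(D) = 1/5000
P(+|D) = 80/100 = 4/5
P(+|D') = 3/100
P(+) = P(+|D)P(D) + P(+|D')P(D')
     = \frac{4}{5} × \frac{1}{5000} + \frac{3}{100} × \frac{4999}{5000}
     = \frac{15077}{500000}
P(D|+) = P(+|D)P(D)/P(+) = \frac{80}{15077}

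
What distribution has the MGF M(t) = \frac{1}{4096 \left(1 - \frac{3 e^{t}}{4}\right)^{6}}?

The MGF M(t) = \frac{1}{4096 \left(1 - \frac{3 e^{t}}{4}\right)^{6}} is the standard form for the NegativeBinomial distribution.
Comparing with the known MGF formula identifies: NegBin(r=6, p=1/4), X = failures before r-th success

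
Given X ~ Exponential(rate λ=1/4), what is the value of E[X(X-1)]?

E[X(X-1)] = E[X² - X] = E[X²] - E[X]
E[X] = 4
E[X²] = Var(X) + (E[X])² = 16 + (4)² = 32
E[X(X-1)] = 32 - 4 = 28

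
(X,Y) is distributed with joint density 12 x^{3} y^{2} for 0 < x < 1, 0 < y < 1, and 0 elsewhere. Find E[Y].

E[Y] = ∫_0^1 ∫_0^1 y × f(x,y) dx dy
= \frac{3}{4}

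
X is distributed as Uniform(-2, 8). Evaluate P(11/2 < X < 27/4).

P(11/2 < X < 27/4) = ∫_{11/2}^{27/4} f(x) dx
where f(x) = \frac{1}{10}
= \frac{1}{8}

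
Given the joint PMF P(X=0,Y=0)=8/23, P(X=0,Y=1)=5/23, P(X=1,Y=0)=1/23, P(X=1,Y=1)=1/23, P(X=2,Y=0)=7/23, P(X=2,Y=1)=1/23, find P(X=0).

P(X=0) = P(X=0,Y=0) + P(X=0,Y=1)
= 8/23 + 5/23
= 13/23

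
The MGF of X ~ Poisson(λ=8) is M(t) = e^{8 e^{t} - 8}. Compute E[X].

To find E[X], compute M^(1)(0):
M^(1)(t) = 8 e^{t} e^{8 e^{t} - 8}
M^(1)(0) = 8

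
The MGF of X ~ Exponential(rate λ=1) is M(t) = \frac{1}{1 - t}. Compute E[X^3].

To find E[X^3], compute M^(3)(0):
M^(1)(t) = \frac{1}{\left(1 - t\right)^{2}}
M^(2)(t) = \frac{2}{\left(1 - t\right)^{3}}
M^(3)(t) = \frac{6}{\left(1 - t\right)^{4}}
M^(3)(0) = 6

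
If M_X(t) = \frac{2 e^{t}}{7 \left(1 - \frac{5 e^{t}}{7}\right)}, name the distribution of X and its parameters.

The MGF M(t) = \frac{2 e^{t}}{7 \left(1 - \frac{5 e^{t}}{7}\right)} is the standard form for the Geometric distribution.
Comparing with the known MGF formula identifies: Geometric(p=2/7), X = trial number of first success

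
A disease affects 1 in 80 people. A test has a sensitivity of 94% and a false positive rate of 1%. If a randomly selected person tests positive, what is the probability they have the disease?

Let D = the rare event, + = positive/flagged.
P(D) = 1/80
P(+|D) = 94/100 = 47/50
P(+|D') = 1/100
P(+) = P(+|D)P(D) + P(+|D')P(D')
     = \frac{47}{50} × \frac{1}{80} + \frac{1}{100} × \frac{79}{80}
     = \frac{173}{8000}
P(D|+) = P(+|D)P(D)/P(+) = \frac{94}{173}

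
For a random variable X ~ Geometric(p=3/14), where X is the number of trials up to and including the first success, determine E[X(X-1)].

E[X(X-1)] = E[X² - X] = E[X²] - E[X]
E[X] = \frac{14}{3}
E[X²] = Var(X) + (E[X])² = \frac{154}{9} + (\frac{14}{3})² = \frac{350}{9}
E[X(X-1)] = \frac{350}{9} - \frac{14}{3} = \frac{308}{9}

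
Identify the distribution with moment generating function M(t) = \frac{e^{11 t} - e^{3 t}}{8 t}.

The MGF M(t) = \frac{e^{11 t} - e^{3 t}}{8 t} is the standard form for the Uniform distribution.
Comparing with the known MGF formula identifies: Uniform(3, 11)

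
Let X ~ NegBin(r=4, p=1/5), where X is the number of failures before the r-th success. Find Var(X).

For X ~ NegBin(r=4, p=1/5), where X is the number of failures before the r-th success:
Var(X) = 80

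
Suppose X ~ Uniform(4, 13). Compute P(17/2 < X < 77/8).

P(17/2 < X < 77/8) = ∫_{17/2}^{77/8} f(x) dx
where f(x) = \frac{1}{9}
= \frac{1}{8}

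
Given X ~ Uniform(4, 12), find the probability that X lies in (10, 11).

P(10 < X < 11) = ∫_{10}^{11} f(x) dx
where f(x) = \frac{1}{8}
= \frac{1}{8}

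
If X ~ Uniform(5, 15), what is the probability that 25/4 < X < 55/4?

P(25/4 < X < 55/4) = ∫_{25/4}^{55/4} f(x) dx
where f(x) = \frac{1}{10}
= \frac{3}{4}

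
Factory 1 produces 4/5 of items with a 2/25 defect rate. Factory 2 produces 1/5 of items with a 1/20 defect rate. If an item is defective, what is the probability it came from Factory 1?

Using Bayes' theorem:
P(F1) = 4/5, P(D|F1) = 2/25
P(F2) = 1/5, P(D|F2) = 1/20
P(D) = P(D|F1)P(F1) + P(D|F2)P(F2)
     = \frac{37}{500}
P(F1|D) = P(D|F1)P(F1) / P(D)
= \frac{32}{37}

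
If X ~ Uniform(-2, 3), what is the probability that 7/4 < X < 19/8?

P(7/4 < X < 19/8) = ∫_{7/4}^{19/8} f(x) dx
where f(x) = \frac{1}{5}
= \frac{1}{8}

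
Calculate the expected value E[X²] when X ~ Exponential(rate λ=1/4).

Using the identity E[X²] = Var(X) + (E[X])²:
E[X] = 4
Var(X) = 16
E[X²] = 16 + (4)²
= 32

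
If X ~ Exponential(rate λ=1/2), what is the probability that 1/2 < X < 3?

P(1/2 < X < 3) = ∫_{1/2}^{3} f(x) dx
where f(x) = \frac{e^{- \frac{x}{2}}}{2}
= - \frac{1}{e^{\frac{3}{2}}} + e^{- \frac{1}{4}}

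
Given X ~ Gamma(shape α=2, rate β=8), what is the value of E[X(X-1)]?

E[X(X-1)] = E[X² - X] = E[X²] - E[X]
E[X] = \frac{1}{4}
E[X²] = Var(X) + (E[X])² = \frac{1}{32} + (\frac{1}{4})² = \frac{3}{32}
E[X(X-1)] = \frac{3}{32} - \frac{1}{4} = - \frac{5}{32}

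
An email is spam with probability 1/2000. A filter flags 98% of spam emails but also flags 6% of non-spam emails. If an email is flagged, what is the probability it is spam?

Let D = the rare event, + = positive/flagged.
P(D) = 1/2000
P(+|D) = 98/100 = 49/50
P(+|D') = 6/100 = 3/50
P(+) = P(+|D)P(D) + P(+|D')P(D')
     = \frac{49}{50} × \frac{1}{2000} + \frac{3}{50} × \frac{1999}{2000}
     = \frac{3023}{50000}
P(D|+) = P(+|D)P(D)/P(+) = \frac{49}{6046}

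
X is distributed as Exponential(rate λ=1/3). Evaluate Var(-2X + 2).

For X ~ Exponential(rate λ=1/3):
Var(X) = 9
Var(-2X + 2) = (-2)² × Var(X) = 4 × 9 = 36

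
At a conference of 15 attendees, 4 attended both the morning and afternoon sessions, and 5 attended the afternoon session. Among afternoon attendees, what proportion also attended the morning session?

P(A ∩ B) = 4/15
P(B) = 5/15 = 1/3
P(A|B) = P(A ∩ B) / P(B) = (4/15) / (1/3) = 4/5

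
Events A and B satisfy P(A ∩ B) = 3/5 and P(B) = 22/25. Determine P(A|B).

P(A|B) = P(A ∩ B) / P(B)
= (3/5) / (22/25)
= 15/22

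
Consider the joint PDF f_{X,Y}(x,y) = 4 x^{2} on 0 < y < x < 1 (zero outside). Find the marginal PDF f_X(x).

f_X(x) = ∫_0^x 4 x^{2} dy = 4 x^{3}
for 0 < x < 1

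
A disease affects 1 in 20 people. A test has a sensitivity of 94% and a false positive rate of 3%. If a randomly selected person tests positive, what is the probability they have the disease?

Let D = the rare event, + = positive/flagged.
P(D) = 1/20
P(+|D) = 94/100 = 47/50
P(+|D') = 3/100
P(+) = P(+|D)P(D) + P(+|D')P(D')
     = \frac{47}{50} × \frac{1}{20} + \frac{3}{100} × \frac{19}{20}
     = \frac{151}{2000}
P(D|+) = P(+|D)P(D)/P(+) = \frac{94}{151}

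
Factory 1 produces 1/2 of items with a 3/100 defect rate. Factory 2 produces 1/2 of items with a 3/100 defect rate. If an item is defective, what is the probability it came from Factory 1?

Using Bayes' theorem:
P(F1) = 1/2, P(D|F1) = 3/100
P(F2) = 1/2, P(D|F2) = 3/100
P(D) = P(D|F1)P(F1) + P(D|F2)P(F2)
     = \frac{3}{100}
P(F1|D) = P(D|F1)P(F1) / P(D)
= \frac{1}{2}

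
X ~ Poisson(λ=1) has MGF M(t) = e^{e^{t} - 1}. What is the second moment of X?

To find E[X^2], compute M^(2)(0):
M^(1)(t) = e^{t} e^{e^{t} - 1}
M^(2)(t) = e^{2 t} e^{e^{t} - 1} + e^{t} e^{e^{t} - 1}
M^(2)(0) = 2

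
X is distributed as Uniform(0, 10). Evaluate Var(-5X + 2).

For X ~ Uniform(0, 10):
Var(X) = \frac{25}{3}
Var(-5X + 2) = (-5)² × Var(X) = 25 × \frac{25}{3} = \frac{625}{3}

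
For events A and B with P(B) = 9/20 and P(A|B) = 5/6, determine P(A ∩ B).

By definition, P(A|B) = P(A ∩ B) / P(B)
So P(A ∩ B) = P(A|B) × P(B)
= 5/6 × 9/20
= 3/8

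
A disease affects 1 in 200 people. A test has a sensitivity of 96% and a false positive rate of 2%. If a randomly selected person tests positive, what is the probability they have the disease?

Let D = the rare event, + = positive/flagged.
P(D) = 1/200
P(+|D) = 96/100 = 24/25
P(+|D') = 2/100 = 1/50
P(+) = P(+|D)P(D) + P(+|D')P(D')
     = \frac{24}{25} × \frac{1}{200} + \frac{1}{50} × \frac{199}{200}
     = \frac{247}{10000}
P(D|+) = P(+|D)P(D)/P(+) = \frac{48}{247}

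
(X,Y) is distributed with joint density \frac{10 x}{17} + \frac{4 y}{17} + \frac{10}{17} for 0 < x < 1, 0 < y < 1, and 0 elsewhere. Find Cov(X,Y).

E[XY] = ∫∫ xy × f(x,y) dx dy = \frac{29}{102}
E[X] = \frac{28}{51}
E[Y] = \frac{53}{102}
Cov(X,Y) = E[XY] - E[X]E[Y] = - \frac{5}{5202}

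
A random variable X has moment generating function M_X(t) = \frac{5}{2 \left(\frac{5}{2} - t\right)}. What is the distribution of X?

The MGF M(t) = \frac{5}{2 \left(\frac{5}{2} - t\right)} is the standard form for the Exponential distribution.
Comparing with the known MGF formula identifies: Exponential(rate λ=5/2)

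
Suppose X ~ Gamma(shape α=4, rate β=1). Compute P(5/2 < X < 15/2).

P(5/2 < X < 15/2) = ∫_{5/2}^{15/2} f(x) dx
where f(x) = \frac{x^{3} e^{- x}}{6}
= \frac{-5133 + 443 e^{5}}{48 e^{\frac{15}{2}}}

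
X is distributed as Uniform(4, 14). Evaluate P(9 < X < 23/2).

P(9 < X < 23/2) = ∫_{9}^{23/2} f(x) dx
where f(x) = \frac{1}{10}
= \frac{1}{4}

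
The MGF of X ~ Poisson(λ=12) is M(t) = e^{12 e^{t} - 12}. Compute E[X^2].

To find E[X^2], compute M^(2)(0):
M^(1)(t) = 12 e^{t} e^{12 e^{t} - 12}
M^(2)(t) = 144 e^{2 t} e^{12 e^{t} - 12} + 12 e^{t} e^{12 e^{t} - 12}
M^(2)(0) = 156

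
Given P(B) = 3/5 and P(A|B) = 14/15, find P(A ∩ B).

By definition, P(A|B) = P(A ∩ B) / P(B)
So P(A ∩ B) = P(A|B) × P(B)
= 14/15 × 3/5
= 14/25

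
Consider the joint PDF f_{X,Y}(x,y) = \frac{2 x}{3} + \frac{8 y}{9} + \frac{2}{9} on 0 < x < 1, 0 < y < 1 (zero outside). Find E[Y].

E[Y] = ∫_0^1 ∫_0^1 y × f(x,y) dx dy
= \frac{31}{54}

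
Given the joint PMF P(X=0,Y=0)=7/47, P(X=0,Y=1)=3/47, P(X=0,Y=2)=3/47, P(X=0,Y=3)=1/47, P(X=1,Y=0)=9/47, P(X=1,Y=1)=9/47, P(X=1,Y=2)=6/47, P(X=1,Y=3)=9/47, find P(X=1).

P(X=1) = P(X=1,Y=0) + P(X=1,Y=1) + P(X=1,Y=2) + P(X=1,Y=3)
= 9/47 + 9/47 + 6/47 + 9/47
= 33/47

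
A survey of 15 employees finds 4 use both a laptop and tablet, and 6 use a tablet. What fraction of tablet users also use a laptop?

P(A ∩ B) = 4/15
P(B) = 6/15 = 2/5
P(A|B) = P(A ∩ B) / P(B) = (4/15) / (2/5) = 2/3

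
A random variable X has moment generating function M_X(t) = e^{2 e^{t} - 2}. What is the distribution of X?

The MGF M(t) = e^{2 e^{t} - 2} is the standard form for the Poisson distribution.
Comparing with the known MGF formula identifies: Poisson(λ=2)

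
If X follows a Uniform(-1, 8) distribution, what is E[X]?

For X ~ Uniform(-1, 8), the expected value is:
E[X] = \frac{7}{2}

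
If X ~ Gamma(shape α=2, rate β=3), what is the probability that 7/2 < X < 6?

P(7/2 < X < 6) = ∫_{7/2}^{6} f(x) dx
where f(x) = 9 x e^{- 3 x}
= - \frac{19}{e^{18}} + \frac{23}{2 e^{\frac{21}{2}}}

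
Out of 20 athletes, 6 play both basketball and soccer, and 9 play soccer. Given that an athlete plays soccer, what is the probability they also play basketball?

P(A ∩ B) = 6/20 = 3/10
P(B) = 9/20
P(A|B) = P(A ∩ B) / P(B) = (3/10) / (9/20) = 2/3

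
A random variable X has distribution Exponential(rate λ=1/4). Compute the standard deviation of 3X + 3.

For X ~ Exponential(rate λ=1/4):
Var(X) = 16
SD(X) = √(Var(X)) = √(16) = 4
SD(3X + 3) = |3| × SD(X) = 3 × 4 = 12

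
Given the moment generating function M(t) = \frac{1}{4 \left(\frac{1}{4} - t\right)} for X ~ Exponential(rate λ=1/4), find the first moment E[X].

To find E[X], compute M^(1)(0):
M^(1)(t) = \frac{1}{4 \left(\frac{1}{4} - t\right)^{2}}
M^(1)(0) = 4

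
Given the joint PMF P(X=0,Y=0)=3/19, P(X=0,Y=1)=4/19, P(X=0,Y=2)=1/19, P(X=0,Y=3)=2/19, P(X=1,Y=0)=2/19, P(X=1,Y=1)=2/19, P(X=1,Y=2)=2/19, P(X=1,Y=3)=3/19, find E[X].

First find marginal of X:
P(X=0) = 10/19
P(X=1) = 9/19
E[X] = 0 × 10/19 + 1 × 9/19 = 9/19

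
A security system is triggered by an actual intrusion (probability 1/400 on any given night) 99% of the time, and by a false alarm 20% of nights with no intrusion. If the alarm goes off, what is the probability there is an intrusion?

Let D = the rare event, + = positive/flagged.
P(D) = 1/400
P(+|D) = 99/100
P(+|D') = 20/100 = 1/5
P(+) = P(+|D)P(D) + P(+|D')P(D')
     = \frac{99}{100} × \frac{1}{400} + \frac{1}{5} × \frac{399}{400}
     = \frac{8079}{40000}
P(D|+) = P(+|D)P(D)/P(+) = \frac{33}{2693}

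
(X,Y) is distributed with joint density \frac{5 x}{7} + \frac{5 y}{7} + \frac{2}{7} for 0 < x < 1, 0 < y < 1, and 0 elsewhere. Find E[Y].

E[Y] = ∫_0^1 ∫_0^1 y × f(x,y) dx dy
= \frac{47}{84}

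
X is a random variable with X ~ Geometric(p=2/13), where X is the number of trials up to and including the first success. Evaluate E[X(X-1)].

E[X(X-1)] = E[X² - X] = E[X²] - E[X]
E[X] = \frac{13}{2}
E[X²] = Var(X) + (E[X])² = \frac{143}{4} + (\frac{13}{2})² = 78
E[X(X-1)] = 78 - \frac{13}{2} = \frac{143}{2}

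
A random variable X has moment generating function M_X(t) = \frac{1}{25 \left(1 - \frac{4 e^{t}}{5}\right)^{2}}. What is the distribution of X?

The MGF M(t) = \frac{1}{25 \left(1 - \frac{4 e^{t}}{5}\right)^{2}} is the standard form for the NegativeBinomial distribution.
Comparing with the known MGF formula identifies: NegBin(r=2, p=1/5), X = failures before r-th success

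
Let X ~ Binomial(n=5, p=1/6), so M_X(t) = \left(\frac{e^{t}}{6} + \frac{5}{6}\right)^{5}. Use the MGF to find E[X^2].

To find E[X^2], compute M^(2)(0):
M^(1)(t) = \frac{5 \left(\frac{e^{t}}{6} + \frac{5}{6}\right)^{4} e^{t}}{6}
M^(2)(t) = \frac{5 \left(\frac{e^{t}}{6} + \frac{5}{6}\right)^{4} e^{t}}{6} + \frac{5 \left(\frac{e^{t}}{6} + \frac{5}{6}\right)^{3} e^{2 t}}{9}
M^(2)(0) = \frac{25}{18}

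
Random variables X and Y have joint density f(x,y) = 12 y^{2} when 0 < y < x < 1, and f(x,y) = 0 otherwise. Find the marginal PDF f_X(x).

f_X(x) = ∫_0^x 12 y^{2} dy = 4 x^{3}
for 0 < x < 1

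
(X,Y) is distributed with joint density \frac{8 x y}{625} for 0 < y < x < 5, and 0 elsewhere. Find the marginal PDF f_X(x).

f_X(x) = ∫_0^x \frac{8 x y}{625} dy = \frac{4 x^{3}}{625}
for 0 < x < 5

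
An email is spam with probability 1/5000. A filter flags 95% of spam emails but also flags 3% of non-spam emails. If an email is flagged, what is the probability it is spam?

Let D = the rare event, + = positive/flagged.
P(D) = 1/5000
P(+|D) = 95/100 = 19/20
P(+|D') = 3/100
P(+) = P(+|D)P(D) + P(+|D')P(D')
     = \frac{19}{20} × \frac{1}{5000} + \frac{3}{100} × \frac{4999}{5000}
     = \frac{3773}{125000}
P(D|+) = P(+|D)P(D)/P(+) = \frac{95}{15092}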